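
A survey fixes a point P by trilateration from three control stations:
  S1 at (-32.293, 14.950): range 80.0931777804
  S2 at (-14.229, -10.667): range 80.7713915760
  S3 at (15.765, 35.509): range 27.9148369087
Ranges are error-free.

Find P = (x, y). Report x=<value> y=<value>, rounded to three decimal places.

eq1: (x + 32.293)² + (y − 14.950)² = 80.0931777804²
eq2: (x + 14.229)² + (y + 10.667)² = 80.7713915760²
eq3: (x − 15.765)² + (y − 35.509)² = 27.9148369087²
eq3−eq1, eq3−eq2 (x²,y² cancel):
  -96.116·x − 41.118·y = -5878.762964
  -59.988·x − 92.352·y = -6937.954553
det = -96.116·-92.352 − -41.118·-59.988 = 6409.918248
x = (-5878.762964·-92.352 − -41.118·-6937.954553) / 6409.918248 = 40.194070
y = (-96.116·-6937.954553 − -5878.762964·-59.988) / 6409.918248 = 49.016726

x=40.194 y=49.017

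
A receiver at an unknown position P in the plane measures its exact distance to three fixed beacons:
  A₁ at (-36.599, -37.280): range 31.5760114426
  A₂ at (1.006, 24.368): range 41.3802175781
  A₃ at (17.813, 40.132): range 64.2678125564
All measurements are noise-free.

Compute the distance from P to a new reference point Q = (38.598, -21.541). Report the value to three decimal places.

64.798

eq1: (x + 36.599)² + (y + 37.280)² = 31.5760114426²
eq2: (x − 1.006)² + (y − 24.368)² = 41.3802175781²
eq3: (x − 17.813)² + (y − 40.132)² = 64.2678125564²
eq1−eq2, eq1−eq3 (x²,y² cancel):
  75.210·x + 123.296·y = -2849.751649
  108.824·x + 154.824·y = -3934.712040
det = 75.210·154.824 − 123.296·108.824 = -1773.250864
x = (-2849.751649·154.824 − 123.296·-3934.712040) / -1773.250864 = -24.770498
y = (75.210·-3934.712040 − -2849.751649·108.824) / -1773.250864 = -8.003200
|P − Q| = √((-24.770498 − 38.598)² + (-8.003200 − -21.541)²) = 64.798445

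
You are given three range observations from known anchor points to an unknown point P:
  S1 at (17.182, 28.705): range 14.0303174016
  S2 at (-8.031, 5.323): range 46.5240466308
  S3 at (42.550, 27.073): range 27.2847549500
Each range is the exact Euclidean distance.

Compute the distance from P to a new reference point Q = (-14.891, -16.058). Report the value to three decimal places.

68.124

eq1: (x − 17.182)² + (y − 28.705)² = 14.0303174016²
eq2: (x + 8.031)² + (y − 5.323)² = 46.5240466308²
eq3: (x − 42.550)² + (y − 27.073)² = 27.2847549500²
eq1−eq2, eq1−eq3 (x²,y² cancel):
  -50.426·x − 46.764·y = -2994.003968
  50.736·x − 3.264·y = 876.643634
det = -50.426·-3.264 − -46.764·50.736 = 2537.208768
x = (-2994.003968·-3.264 − -46.764·876.643634) / 2537.208768 = 20.009308
y = (-50.426·876.643634 − -2994.003968·50.736) / 2537.208768 = 42.447494
|P − Q| = √((20.009308 − -14.891)² + (42.447494 − -16.058)²) = 68.124330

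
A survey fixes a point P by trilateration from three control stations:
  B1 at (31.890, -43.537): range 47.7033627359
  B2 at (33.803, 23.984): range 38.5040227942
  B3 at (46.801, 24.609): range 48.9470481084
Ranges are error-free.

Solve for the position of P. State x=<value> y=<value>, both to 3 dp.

x=6.492 y=-3.157

eq1: (x − 31.890)² + (y + 43.537)² = 47.7033627359²
eq2: (x − 33.803)² + (y − 23.984)² = 38.5040227942²
eq3: (x − 46.801)² + (y − 24.609)² = 48.9470481084²
eq3−eq1, eq3−eq2 (x²,y² cancel):
  -29.822·x − 136.292·y = 236.708689
  -25.996·x − 1.250·y = -164.807670
det = -29.822·-1.250 − -136.292·-25.996 = -3505.769332
x = (236.708689·-1.250 − -136.292·-164.807670) / -3505.769332 = 6.491543
y = (-29.822·-164.807670 − 236.708689·-25.996) / -3505.769332 = -3.157188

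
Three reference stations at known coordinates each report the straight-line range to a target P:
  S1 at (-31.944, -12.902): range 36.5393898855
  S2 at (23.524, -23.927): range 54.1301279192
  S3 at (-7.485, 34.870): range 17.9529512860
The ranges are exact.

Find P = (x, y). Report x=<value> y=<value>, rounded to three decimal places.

x=-11.475 y=17.366

eq1: (x + 31.944)² + (y + 12.902)² = 36.5393898855²
eq2: (x − 23.524)² + (y + 23.927)² = 54.1301279192²
eq3: (x + 7.485)² + (y − 34.870)² = 17.9529512860²
eq3−eq1, eq3−eq2 (x²,y² cancel):
  -48.918·x − 95.544·y = -1097.879938
  62.018·x − 117.594·y = -2753.824509
det = -48.918·-117.594 − -95.544·62.018 = 11677.911084
x = (-1097.879938·-117.594 − -95.544·-2753.824509) / 11677.911084 = -11.475281
y = (-48.918·-2753.824509 − -1097.879938·62.018) / 11677.911084 = 17.366111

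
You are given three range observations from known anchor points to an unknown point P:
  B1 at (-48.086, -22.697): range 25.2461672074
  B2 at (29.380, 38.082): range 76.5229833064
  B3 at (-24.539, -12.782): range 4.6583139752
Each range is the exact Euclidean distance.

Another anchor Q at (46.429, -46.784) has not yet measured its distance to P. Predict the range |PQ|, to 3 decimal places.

eq1: (x + 48.086)² + (y + 22.697)² = 25.2461672074²
eq2: (x − 29.380)² + (y − 38.082)² = 76.5229833064²
eq3: (x + 24.539)² + (y + 12.782)² = 4.6583139752²
eq3−eq1, eq3−eq2 (x²,y² cancel):
  -47.094·x − 19.830·y = 1446.206090
  107.838·x + 101.728·y = -4286.186006
det = -47.094·101.728 − -19.830·107.838 = -2652.350892
x = (1446.206090·101.728 − -19.830·-4286.186006) / -2652.350892 = -23.422461
y = (-47.094·-4286.186006 − 1446.206090·107.838) / -2652.350892 = -17.304525
|P − Q| = √((-23.422461 − 46.429)² + (-17.304525 − -46.784)²) = 75.817320

75.817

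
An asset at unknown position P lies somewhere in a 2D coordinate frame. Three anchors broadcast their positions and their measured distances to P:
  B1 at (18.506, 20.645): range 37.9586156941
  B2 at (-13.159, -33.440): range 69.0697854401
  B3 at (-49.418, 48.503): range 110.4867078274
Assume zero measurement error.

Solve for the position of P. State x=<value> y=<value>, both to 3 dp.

x=48.593 y=-2.499

eq1: (x − 18.506)² + (y − 20.645)² = 37.9586156941²
eq2: (x + 13.159)² + (y + 33.440)² = 69.0697854401²
eq3: (x + 49.418)² + (y − 48.503)² = 110.4867078274²
eq1−eq2, eq1−eq3 (x²,y² cancel):
  -63.330·x − 108.170·y = -2807.073935
  -135.848·x + 55.716·y = -6740.464429
det = -63.330·55.716 − -108.170·-135.848 = -18223.172440
x = (-2807.073935·55.716 − -108.170·-6740.464429) / -18223.172440 = 48.592800
y = (-63.330·-6740.464429 − -2807.073935·-135.848) / -18223.172440 = -2.498919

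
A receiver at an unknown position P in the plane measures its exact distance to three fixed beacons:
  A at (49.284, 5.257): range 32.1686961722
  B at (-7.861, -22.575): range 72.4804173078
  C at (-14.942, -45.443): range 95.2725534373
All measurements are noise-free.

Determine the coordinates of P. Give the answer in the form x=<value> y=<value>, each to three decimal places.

x=36.473 y=34.765

eq1: (x − 49.284)² + (y − 5.257)² = 32.1686961722²
eq2: (x + 7.861)² + (y + 22.575)² = 72.4804173078²
eq3: (x + 14.942)² + (y + 45.443)² = 95.2725534373²
eq2−eq3, eq2−eq1 (x²,y² cancel):
  -14.162·x − 45.736·y = -2106.544878
  114.290·x + 55.664·y = 6103.708639
det = -14.162·55.664 − -45.736·114.290 = 4438.853872
x = (-2106.544878·55.664 − -45.736·6103.708639) / 4438.853872 = 36.473493
y = (-14.162·6103.708639 − -2106.544878·114.290) / 4438.853872 = 34.764896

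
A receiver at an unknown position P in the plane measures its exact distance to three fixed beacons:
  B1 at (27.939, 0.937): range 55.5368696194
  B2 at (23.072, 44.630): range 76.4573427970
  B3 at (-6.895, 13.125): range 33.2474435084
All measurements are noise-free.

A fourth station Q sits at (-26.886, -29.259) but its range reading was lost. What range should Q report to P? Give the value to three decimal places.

14.844

eq1: (x − 27.939)² + (y − 0.937)² = 55.5368696194²
eq2: (x − 23.072)² + (y − 44.630)² = 76.4573427970²
eq3: (x + 6.895)² + (y − 13.125)² = 33.2474435084²
eq2−eq3, eq2−eq1 (x²,y² cancel):
  -59.934·x − 63.010·y = 2435.985334
  9.734·x − 87.386·y = 1018.692986
det = -59.934·-87.386 − -63.010·9.734 = 5850.731864
x = (2435.985334·-87.386 − -63.010·1018.692986) / 5850.731864 = -25.412747
y = (-59.934·1018.692986 − 2435.985334·9.734) / 5850.731864 = -14.488141
|P − Q| = √((-25.412747 − -26.886)² + (-14.488141 − -29.259)²) = 14.844149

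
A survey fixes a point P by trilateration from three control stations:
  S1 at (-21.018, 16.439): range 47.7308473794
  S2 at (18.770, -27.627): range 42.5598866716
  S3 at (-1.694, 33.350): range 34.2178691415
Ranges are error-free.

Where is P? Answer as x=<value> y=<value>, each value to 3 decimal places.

eq1: (x + 21.018)² + (y − 16.439)² = 47.7308473794²
eq2: (x − 18.770)² + (y + 27.627)² = 42.5598866716²
eq3: (x + 1.694)² + (y − 33.350)² = 34.2178691415²
eq1−eq2, eq1−eq3 (x²,y² cancel):
  79.576·x − 88.132·y = 870.456822
  38.648·x + 33.822·y = 1510.466314
det = 79.576·33.822 − -88.132·38.648 = 6097.545008
x = (870.456822·33.822 − -88.132·1510.466314) / 6097.545008 = 26.660075
y = (79.576·1510.466314 − 870.456822·38.648) / 6097.545008 = 14.195131

x=26.660 y=14.195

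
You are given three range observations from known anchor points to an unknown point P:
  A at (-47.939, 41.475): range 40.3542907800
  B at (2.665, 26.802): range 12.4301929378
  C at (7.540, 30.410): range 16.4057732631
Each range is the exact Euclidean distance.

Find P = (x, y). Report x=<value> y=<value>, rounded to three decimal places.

eq1: (x + 47.939)² + (y − 41.475)² = 40.3542907800²
eq2: (x − 2.665)² + (y − 26.802)² = 12.4301929378²
eq3: (x − 7.540)² + (y − 30.410)² = 16.4057732631²
eq1−eq3, eq1−eq2 (x²,y² cancel):
  110.958·x − 22.130·y = -1677.384258
  101.208·x − 29.346·y = -1818.914829
det = 110.958·-29.346 − -22.130·101.208 = -1016.440428
x = (-1677.384258·-29.346 − -22.130·-1818.914829) / -1016.440428 = -8.826817
y = (110.958·-1818.914829 − -1677.384258·101.208) / -1016.440428 = 31.539916

x=-8.827 y=31.540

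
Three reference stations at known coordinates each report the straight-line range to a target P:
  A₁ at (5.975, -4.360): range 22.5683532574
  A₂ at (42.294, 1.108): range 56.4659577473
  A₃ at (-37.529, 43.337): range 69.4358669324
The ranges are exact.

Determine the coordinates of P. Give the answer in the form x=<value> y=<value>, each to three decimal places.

x=-9.925 y=-20.376

eq1: (x − 5.975)² + (y + 4.360)² = 22.5683532574²
eq2: (x − 42.294)² + (y − 1.108)² = 56.4659577473²
eq3: (x + 37.529)² + (y − 43.337)² = 69.4358669324²
eq3−eq1, eq3−eq2 (x²,y² cancel):
  87.008·x − 95.394·y = 1080.197863
  159.646·x − 84.458·y = 136.423922
det = 87.008·-84.458 − -95.394·159.646 = 7880.748860
x = (1080.197863·-84.458 − -95.394·136.423922) / 7880.748860 = -9.925114
y = (87.008·136.423922 − 1080.197863·159.646) / 7880.748860 = -20.376147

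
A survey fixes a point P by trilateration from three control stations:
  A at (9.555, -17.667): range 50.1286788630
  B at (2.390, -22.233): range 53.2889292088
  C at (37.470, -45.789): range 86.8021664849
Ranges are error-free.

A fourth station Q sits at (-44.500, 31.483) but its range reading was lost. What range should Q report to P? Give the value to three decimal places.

eq1: (x − 9.555)² + (y + 17.667)² = 50.1286788630²
eq2: (x − 2.390)² + (y + 22.233)² = 53.2889292088²
eq3: (x − 37.470)² + (y + 45.789)² = 86.8021664849²
eq1−eq2, eq1−eq3 (x²,y² cancel):
  -14.330·x − 9.132·y = -230.228057
  55.830·x − 56.244·y = -1924.519155
det = -14.330·-56.244 − -9.132·55.830 = 1315.816080
x = (-230.228057·-56.244 − -9.132·-1924.519155) / 1315.816080 = -3.515508
y = (-14.330·-1924.519155 − -230.228057·55.830) / 1315.816080 = 30.727693
|P − Q| = √((-3.515508 − -44.500)² + (30.727693 − 31.483)²) = 40.991451

40.991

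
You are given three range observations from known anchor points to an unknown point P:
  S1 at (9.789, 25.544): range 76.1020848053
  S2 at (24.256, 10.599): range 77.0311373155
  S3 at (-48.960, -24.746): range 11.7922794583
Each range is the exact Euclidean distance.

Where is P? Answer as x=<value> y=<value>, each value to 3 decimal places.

x=-39.805 y=-32.179

eq1: (x − 9.789)² + (y − 25.544)² = 76.1020848053²
eq2: (x − 24.256)² + (y − 10.599)² = 77.0311373155²
eq3: (x + 48.960)² + (y + 24.746)² = 11.7922794583²
eq3−eq2, eq3−eq1 (x²,y² cancel):
  146.432·x + 70.690·y = -8103.492040
  117.498·x + 100.580·y = -7913.595116
det = 146.432·100.580 − 70.690·117.498 = 6422.196940
x = (-8103.492040·100.580 − 70.690·-7913.595116) / 6422.196940 = -39.805256
y = (146.432·-7913.595116 − -8103.492040·117.498) / 6422.196940 = -32.178934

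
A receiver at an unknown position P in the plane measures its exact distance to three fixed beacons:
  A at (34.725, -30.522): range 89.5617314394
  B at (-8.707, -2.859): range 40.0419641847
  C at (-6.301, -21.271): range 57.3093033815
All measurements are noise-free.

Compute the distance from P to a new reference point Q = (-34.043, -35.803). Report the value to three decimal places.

66.424

eq1: (x − 34.725)² + (y + 30.522)² = 89.5617314394²
eq2: (x + 8.707)² + (y + 2.859)² = 40.0419641847²
eq3: (x + 6.301)² + (y + 21.271)² = 57.3093033815²
eq2−eq1, eq2−eq3 (x²,y² cancel):
  86.864·x − 55.326·y = -4364.512464
  4.812·x − 36.824·y = -1272.825046
det = 86.864·-36.824 − -55.326·4.812 = -2932.451224
x = (-4364.512464·-36.824 − -55.326·-1272.825046) / -2932.451224 = -30.792836
y = (86.864·-1272.825046 − -4364.512464·4.812) / -2932.451224 = 30.541221
|P − Q| = √((-30.792836 − -34.043)² + (30.541221 − -35.803)²) = 66.423785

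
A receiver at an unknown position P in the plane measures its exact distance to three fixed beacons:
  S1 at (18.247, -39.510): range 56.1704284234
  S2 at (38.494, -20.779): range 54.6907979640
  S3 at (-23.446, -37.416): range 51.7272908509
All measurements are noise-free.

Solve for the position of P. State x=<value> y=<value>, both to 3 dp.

eq1: (x − 18.247)² + (y + 39.510)² = 56.1704284234²
eq2: (x − 38.494)² + (y + 20.779)² = 54.6907979640²
eq3: (x + 23.446)² + (y + 37.416)² = 51.7272908509²
eq1−eq3, eq1−eq2 (x²,y² cancel):
  -83.386·x + 4.188·y = 535.083273
  40.494·x + 37.462·y = 183.595415
det = -83.386·37.462 − 4.188·40.494 = -3293.395204
x = (535.083273·37.462 − 4.188·183.595415) / -3293.395204 = -5.853046
y = (-83.386·183.595415 − 535.083273·40.494) / -3293.395204 = 11.227608

x=-5.853 y=11.228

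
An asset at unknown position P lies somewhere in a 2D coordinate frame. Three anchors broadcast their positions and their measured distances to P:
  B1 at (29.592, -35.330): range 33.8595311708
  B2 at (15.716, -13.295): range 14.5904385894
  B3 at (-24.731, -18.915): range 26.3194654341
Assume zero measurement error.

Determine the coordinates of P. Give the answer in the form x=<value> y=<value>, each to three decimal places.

x=1.474 y=-16.466

eq1: (x − 29.592)² + (y + 35.330)² = 33.8595311708²
eq2: (x − 15.716)² + (y + 13.295)² = 14.5904385894²
eq3: (x + 24.731)² + (y + 18.915)² = 26.3194654341²
eq2−eq3, eq2−eq1 (x²,y² cancel):
  -80.894·x − 11.240·y = 65.816542
  27.752·x − 44.070·y = 766.558730
det = -80.894·-44.070 − -11.240·27.752 = 3876.931060
x = (65.816542·-44.070 − -11.240·766.558730) / 3876.931060 = 1.474255
y = (-80.894·766.558730 − 65.816542·27.752) / 3876.931060 = -16.465741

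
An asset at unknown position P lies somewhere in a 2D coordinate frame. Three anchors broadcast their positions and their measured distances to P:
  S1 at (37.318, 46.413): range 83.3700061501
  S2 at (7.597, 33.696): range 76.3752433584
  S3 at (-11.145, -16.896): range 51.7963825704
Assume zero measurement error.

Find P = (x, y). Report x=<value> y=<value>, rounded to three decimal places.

x=36.610 y=-36.954

eq1: (x − 37.318)² + (y − 46.413)² = 83.3700061501²
eq2: (x − 7.597)² + (y − 33.696)² = 76.3752433584²
eq3: (x + 11.145)² + (y + 16.896)² = 51.7963825704²
eq2−eq1, eq2−eq3 (x²,y² cancel):
  59.442·x + 25.434·y = 1236.284741
  -37.484·x − 101.184·y = 2366.863567
det = 59.442·-101.184 − 25.434·-37.484 = -5061.211272
x = (1236.284741·-101.184 − 25.434·2366.863567) / -5061.211272 = 36.610019
y = (59.442·2366.863567 − 1236.284741·-37.484) / -5061.211272 = -36.954000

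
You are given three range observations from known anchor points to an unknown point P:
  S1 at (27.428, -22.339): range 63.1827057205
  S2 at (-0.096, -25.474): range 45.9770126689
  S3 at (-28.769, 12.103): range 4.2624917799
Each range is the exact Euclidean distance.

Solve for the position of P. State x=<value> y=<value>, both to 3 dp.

eq1: (x − 27.428)² + (y + 22.339)² = 63.1827057205²
eq2: (x + 0.096)² + (y + 25.474)² = 45.9770126689²
eq3: (x + 28.769)² + (y − 12.103)² = 4.2624917799²
eq1−eq3, eq1−eq2 (x²,y² cancel):
  -112.394·x + 68.884·y = 3696.697331
  -55.048·x − 6.270·y = 1275.776395
det = -112.394·-6.270 − 68.884·-55.048 = 4496.636812
x = (3696.697331·-6.270 − 68.884·1275.776395) / 4496.636812 = -24.698208
y = (-112.394·1275.776395 − 3696.697331·-55.048) / 4496.636812 = 13.366920

x=-24.698 y=13.367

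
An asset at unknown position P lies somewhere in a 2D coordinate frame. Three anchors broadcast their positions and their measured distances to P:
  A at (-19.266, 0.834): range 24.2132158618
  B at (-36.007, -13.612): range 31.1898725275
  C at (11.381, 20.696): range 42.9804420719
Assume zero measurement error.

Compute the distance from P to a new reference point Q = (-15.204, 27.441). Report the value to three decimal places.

47.419

eq1: (x + 19.266)² + (y − 0.834)² = 24.2132158618²
eq2: (x + 36.007)² + (y + 13.612)² = 31.1898725275²
eq3: (x − 11.381)² + (y − 20.696)² = 42.9804420719²
eq2−eq1, eq2−eq3 (x²,y² cancel):
  33.482·x + 28.892·y = -723.387955
  94.776·x + 68.616·y = -1798.449268
det = 33.482·68.616 − 28.892·94.776 = -440.867280
x = (-723.387955·68.616 − 28.892·-1798.449268) / -440.867280 = -5.273261
y = (33.482·-1798.449268 − -723.387955·94.776) / -440.867280 = -18.926645
|P − Q| = √((-5.273261 − -15.204)² + (-18.926645 − 27.441)²) = 47.419174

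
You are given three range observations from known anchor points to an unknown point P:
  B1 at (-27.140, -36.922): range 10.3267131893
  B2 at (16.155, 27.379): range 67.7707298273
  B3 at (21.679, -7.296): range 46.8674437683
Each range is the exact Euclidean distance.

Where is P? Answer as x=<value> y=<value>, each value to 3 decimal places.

x=-19.010 y=-30.555

eq1: (x + 27.140)² + (y + 36.922)² = 10.3267131893²
eq2: (x − 16.155)² + (y − 27.379)² = 67.7707298273²
eq3: (x − 21.679)² + (y + 7.296)² = 46.8674437683²
eq1−eq3, eq1−eq2 (x²,y² cancel):
  97.638·x + 59.252·y = -3666.519307
  86.590·x + 128.602·y = -5575.450834
det = 97.638·128.602 − 59.252·86.590 = 7425.811396
x = (-3666.519307·128.602 − 59.252·-5575.450834) / 7425.811396 = -19.010058
y = (97.638·-5575.450834 − -3666.519307·86.590) / 7425.811396 = -30.554501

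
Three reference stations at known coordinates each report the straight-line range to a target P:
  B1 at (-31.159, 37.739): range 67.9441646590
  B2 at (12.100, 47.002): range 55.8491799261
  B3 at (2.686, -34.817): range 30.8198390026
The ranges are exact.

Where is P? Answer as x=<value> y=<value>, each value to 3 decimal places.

eq1: (x + 31.159)² + (y − 37.739)² = 67.9441646590²
eq2: (x − 12.100)² + (y − 47.002)² = 55.8491799261²
eq3: (x − 2.686)² + (y + 34.817)² = 30.8198390026²
eq1−eq2, eq1−eq3 (x²,y² cancel):
  86.518·x + 18.526·y = 1457.761215
  67.690·x − 145.112·y = 2490.869718
det = 86.518·-145.112 − 18.526·67.690 = -13808.824956
x = (1457.761215·-145.112 − 18.526·2490.869718) / -13808.824956 = 18.660856
y = (86.518·2490.869718 − 1457.761215·67.690) / -13808.824956 = -8.460474

x=18.661 y=-8.460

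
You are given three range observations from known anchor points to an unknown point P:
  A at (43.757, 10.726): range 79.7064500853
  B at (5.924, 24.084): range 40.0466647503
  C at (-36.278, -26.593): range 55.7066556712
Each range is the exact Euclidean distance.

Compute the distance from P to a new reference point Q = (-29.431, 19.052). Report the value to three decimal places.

eq1: (x − 43.757)² + (y − 10.726)² = 79.7064500853²
eq2: (x − 5.924)² + (y − 24.084)² = 40.0466647503²
eq3: (x + 36.278)² + (y + 26.593)² = 55.7066556712²
eq1−eq2, eq1−eq3 (x²,y² cancel):
  -75.666·x + 26.716·y = 3334.793535
  -160.070·x − 74.638·y = 3243.445507
det = -75.666·-74.638 − 26.716·-160.070 = 9923.989028
x = (3334.793535·-74.638 − 26.716·3243.445507) / 9923.989028 = -33.812433
y = (-75.666·3243.445507 − 3334.793535·-160.070) / 9923.989028 = 29.059066
|P − Q| = √((-33.812433 − -29.431)² + (29.059066 − 19.052)²) = 10.924208

10.924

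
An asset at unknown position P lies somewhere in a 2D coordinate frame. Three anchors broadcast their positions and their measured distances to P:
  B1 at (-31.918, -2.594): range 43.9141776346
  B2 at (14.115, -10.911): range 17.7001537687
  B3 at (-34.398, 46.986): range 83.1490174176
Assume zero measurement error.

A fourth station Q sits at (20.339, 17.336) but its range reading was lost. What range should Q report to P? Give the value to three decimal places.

46.080

eq1: (x + 31.918)² + (y + 2.594)² = 43.9141776346²
eq2: (x − 14.115)² + (y + 10.911)² = 17.7001537687²
eq3: (x + 34.398)² + (y − 46.986)² = 83.1490174176²
eq3−eq2, eq3−eq1 (x²,y² cancel):
  97.026·x − 115.794·y = 3527.840200
  4.960·x − 99.160·y = 2619.885060
det = 97.026·-99.160 − -115.794·4.960 = -9046.759920
x = (3527.840200·-99.160 − -115.794·2619.885060) / -9046.759920 = 5.134840
y = (97.026·2619.885060 − 3527.840200·4.960) / -9046.759920 = -26.163940
|P − Q| = √((5.134840 − 20.339)² + (-26.163940 − 17.336)²) = 46.080486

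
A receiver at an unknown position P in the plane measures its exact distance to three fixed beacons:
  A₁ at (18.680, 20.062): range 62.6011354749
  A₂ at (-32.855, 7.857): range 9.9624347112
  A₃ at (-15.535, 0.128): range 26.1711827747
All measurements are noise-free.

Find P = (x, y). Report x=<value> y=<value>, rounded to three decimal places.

eq1: (x − 18.680)² + (y − 20.062)² = 62.6011354749²
eq2: (x + 32.855)² + (y − 7.857)² = 9.9624347112²
eq3: (x + 15.535)² + (y − 0.128)² = 26.1711827747²
eq1−eq3, eq1−eq2 (x²,y² cancel):
  -68.430·x − 39.868·y = 2723.897720
  -103.070·x − 24.410·y = 4209.409287
det = -68.430·-24.410 − -39.868·-103.070 = -2438.818460
x = (2723.897720·-24.410 − -39.868·4209.409287) / -2438.818460 = -41.548966
y = (-68.430·4209.409287 − 2723.897720·-103.070) / -2438.818460 = 2.992326

x=-41.549 y=2.992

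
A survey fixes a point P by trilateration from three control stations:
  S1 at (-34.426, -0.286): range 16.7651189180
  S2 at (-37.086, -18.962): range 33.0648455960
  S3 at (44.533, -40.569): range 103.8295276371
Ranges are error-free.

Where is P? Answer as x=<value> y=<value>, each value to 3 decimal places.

eq1: (x + 34.426)² + (y + 0.286)² = 16.7651189180²
eq2: (x + 37.086)² + (y + 18.962)² = 33.0648455960²
eq3: (x − 44.533)² + (y + 40.569)² = 103.8295276371²
eq2−eq1, eq2−eq3 (x²,y² cancel):
  5.320·x + 37.352·y = 262.517234
  163.238·x − 43.214·y = -7793.183785
det = 5.320·-43.214 − 37.352·163.238 = -6327.164256
x = (262.517234·-43.214 − 37.352·-7793.183785) / -6327.164256 = -44.213580
y = (5.320·-7793.183785 − 262.517234·163.238) / -6327.164256 = 13.325484

x=-44.214 y=13.325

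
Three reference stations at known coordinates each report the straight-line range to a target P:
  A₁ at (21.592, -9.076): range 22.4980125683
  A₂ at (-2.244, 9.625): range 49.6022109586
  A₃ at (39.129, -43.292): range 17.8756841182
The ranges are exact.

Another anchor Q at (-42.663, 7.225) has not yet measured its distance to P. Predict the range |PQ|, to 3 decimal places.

78.673

eq1: (x − 21.592)² + (y + 9.076)² = 22.4980125683²
eq2: (x + 2.244)² + (y − 9.625)² = 49.6022109586²
eq3: (x − 39.129)² + (y + 43.292)² = 17.8756841182²
eq3−eq1, eq3−eq2 (x²,y² cancel):
  -35.074·x + 68.432·y = -3043.308152
  -82.746·x + 105.834·y = -5448.438993
det = -35.074·105.834 − 68.432·-82.746 = 1950.452556
x = (-3043.308152·105.834 − 68.432·-5448.438993) / 1950.452556 = 26.025807
y = (-35.074·-5448.438993 − -3043.308152·-82.746) / 1950.452556 = -31.132789
|P − Q| = √((26.025807 − -42.663)² + (-31.132789 − 7.225)²) = 78.673199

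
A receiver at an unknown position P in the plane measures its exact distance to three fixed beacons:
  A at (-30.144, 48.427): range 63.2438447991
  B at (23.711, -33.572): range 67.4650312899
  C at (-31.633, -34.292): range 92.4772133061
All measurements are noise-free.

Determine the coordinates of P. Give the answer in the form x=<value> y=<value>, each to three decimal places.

eq1: (x + 30.144)² + (y − 48.427)² = 63.2438447991²
eq2: (x − 23.711)² + (y + 33.572)² = 67.4650312899²
eq3: (x + 31.633)² + (y + 34.292)² = 92.4772133061²
eq3−eq1, eq3−eq2 (x²,y² cancel):
  2.978·x + 165.438·y = 5629.498188
  110.688·x + 1.440·y = 3513.207286
det = 2.978·1.440 − 165.438·110.688 = -18307.713024
x = (5629.498188·1.440 − 165.438·3513.207286) / -18307.713024 = 31.304375
y = (2.978·3513.207286 − 5629.498188·110.688) / -18307.713024 = 33.464342

x=31.304 y=33.464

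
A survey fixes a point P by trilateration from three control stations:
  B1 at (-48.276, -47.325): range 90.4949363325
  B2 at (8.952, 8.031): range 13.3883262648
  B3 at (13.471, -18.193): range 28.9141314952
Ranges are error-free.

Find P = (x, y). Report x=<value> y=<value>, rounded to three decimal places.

x=22.275 y=9.348

eq1: (x + 48.276)² + (y + 47.325)² = 90.4949363325²
eq2: (x − 8.952)² + (y − 8.031)² = 13.3883262648²
eq3: (x − 13.471)² + (y + 18.193)² = 28.9141314952²
eq1−eq2, eq1−eq3 (x²,y² cancel):
  114.456·x + 110.712·y = 3584.493686
  123.494·x + 58.264·y = 3295.531791
det = 114.456·58.264 − 110.712·123.494 = -7003.603344
x = (3584.493686·58.264 − 110.712·3295.531791) / -7003.603344 = 22.275387
y = (114.456·3295.531791 − 3584.493686·123.494) / -7003.603344 = 9.348056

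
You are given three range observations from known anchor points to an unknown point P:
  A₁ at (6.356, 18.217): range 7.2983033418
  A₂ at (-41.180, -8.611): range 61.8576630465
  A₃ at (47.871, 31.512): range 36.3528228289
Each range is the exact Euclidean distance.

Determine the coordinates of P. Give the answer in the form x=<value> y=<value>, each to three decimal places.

eq1: (x − 6.356)² + (y − 18.217)² = 7.2983033418²
eq2: (x + 41.180)² + (y + 8.611)² = 61.8576630465²
eq3: (x − 47.871)² + (y − 31.512)² = 36.3528228289²
eq3−eq2, eq3−eq1 (x²,y² cancel):
  -178.102·x − 80.246·y = -4019.539814
  -83.030·x − 26.590·y = -1644.118464
det = -178.102·-26.590 − -80.246·-83.030 = -1927.093200
x = (-4019.539814·-26.590 − -80.246·-1644.118464) / -1927.093200 = 13.001118
y = (-178.102·-1644.118464 − -4019.539814·-83.030) / -1927.093200 = 21.234886

x=13.001 y=21.235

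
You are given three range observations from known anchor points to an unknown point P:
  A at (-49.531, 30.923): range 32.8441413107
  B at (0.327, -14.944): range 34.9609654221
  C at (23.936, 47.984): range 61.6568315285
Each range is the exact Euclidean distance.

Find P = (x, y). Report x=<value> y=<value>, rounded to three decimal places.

eq1: (x + 49.531)² + (y − 30.923)² = 32.8441413107²
eq2: (x − 0.327)² + (y + 14.944)² = 34.9609654221²
eq3: (x − 23.936)² + (y − 47.984)² = 61.6568315285²
eq1−eq2, eq1−eq3 (x²,y² cancel):
  99.716·x − 91.734·y = -3329.653310
  146.934·x + 34.122·y = -3256.982794
det = 99.716·34.122 − -91.734·146.934 = 16881.352908
x = (-3329.653310·34.122 − -91.734·-3256.982794) / 16881.352908 = -24.428758
y = (99.716·-3256.982794 − -3329.653310·146.934) / 16881.352908 = 9.742465

x=-24.429 y=9.742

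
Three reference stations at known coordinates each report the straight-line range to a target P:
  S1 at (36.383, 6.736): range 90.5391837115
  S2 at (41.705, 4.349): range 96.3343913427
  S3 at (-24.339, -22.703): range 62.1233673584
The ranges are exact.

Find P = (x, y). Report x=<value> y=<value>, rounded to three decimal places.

x=-49.993 y=33.876

eq1: (x − 36.383)² + (y − 6.736)² = 90.5391837115²
eq2: (x − 41.705)² + (y − 4.349)² = 96.3343913427²
eq3: (x + 24.339)² + (y + 22.703)² = 62.1233673584²
eq3−eq1, eq3−eq2 (x²,y² cancel):
  121.444·x + 58.878·y = -4076.747760
  132.088·x + 54.104·y = -4770.594487
det = 121.444·54.104 − 58.878·132.088 = -1206.471088
x = (-4076.747760·54.104 − 58.878·-4770.594487) / -1206.471088 = -49.992662
y = (121.444·-4770.594487 − -4076.747760·132.088) / -1206.471088 = 33.876169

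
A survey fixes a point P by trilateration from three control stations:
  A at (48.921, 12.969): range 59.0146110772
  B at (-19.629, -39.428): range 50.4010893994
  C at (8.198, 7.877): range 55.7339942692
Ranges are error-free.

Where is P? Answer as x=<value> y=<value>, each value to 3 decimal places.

x=30.635 y=-43.141

eq1: (x − 48.921)² + (y − 12.969)² = 59.0146110772²
eq2: (x + 19.629)² + (y + 39.428)² = 50.4010893994²
eq3: (x − 8.198)² + (y − 7.877)² = 55.7339942692²
eq3−eq2, eq3−eq1 (x²,y² cancel):
  -55.654·x − 94.610·y = 2376.618797
  81.446·x + 10.184·y = 2055.758666
det = -55.654·10.184 − -94.610·81.446 = 7138.825724
x = (2376.618797·10.184 − -94.610·2055.758666) / 7138.825724 = 30.635124
y = (-55.654·2055.758666 − 2376.618797·81.446) / 7138.825724 = -43.141169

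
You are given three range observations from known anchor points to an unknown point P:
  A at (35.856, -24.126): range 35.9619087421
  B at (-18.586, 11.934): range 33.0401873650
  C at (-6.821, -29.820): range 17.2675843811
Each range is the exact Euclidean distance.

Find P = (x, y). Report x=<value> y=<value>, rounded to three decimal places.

eq1: (x − 35.856)² + (y + 24.126)² = 35.9619087421²
eq2: (x + 18.586)² + (y − 11.934)² = 33.0401873650²
eq3: (x + 6.821)² + (y + 29.820)² = 17.2675843811²
eq2−eq3, eq2−eq1 (x²,y² cancel):
  23.530·x − 83.508·y = 1241.383200
  108.884·x − 72.120·y = 1178.251961
det = 23.530·-72.120 − -83.508·108.884 = 7395.701472
x = (1241.383200·-72.120 − -83.508·1178.251961) / 7395.701472 = 1.198657
y = (23.530·1178.251961 − 1241.383200·108.884) / 7395.701472 = -14.527696

x=1.199 y=-14.528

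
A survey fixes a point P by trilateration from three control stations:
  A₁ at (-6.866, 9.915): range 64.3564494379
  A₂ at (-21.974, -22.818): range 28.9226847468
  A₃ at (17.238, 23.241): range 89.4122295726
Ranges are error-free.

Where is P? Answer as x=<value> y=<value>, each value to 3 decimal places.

eq1: (x + 6.866)² + (y − 9.915)² = 64.3564494379²
eq2: (x + 21.974)² + (y + 22.818)² = 28.9226847468²
eq3: (x − 17.238)² + (y − 23.241)² = 89.4122295726²
eq1−eq3, eq1−eq2 (x²,y² cancel):
  48.208·x + 26.652·y = -3160.950669
  -30.216·x − 65.466·y = 4163.299510
det = 48.208·-65.466 − 26.652·-30.216 = -2350.668096
x = (-3160.950669·-65.466 − 26.652·4163.299510) / -2350.668096 = -40.828621
y = (48.208·4163.299510 − -3160.950669·-30.216) / -2350.668096 = -44.750281

x=-40.829 y=-44.750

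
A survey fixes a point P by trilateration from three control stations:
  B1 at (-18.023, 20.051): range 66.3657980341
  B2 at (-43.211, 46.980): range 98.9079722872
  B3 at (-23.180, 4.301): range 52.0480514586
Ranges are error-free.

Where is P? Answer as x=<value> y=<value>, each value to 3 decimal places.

eq1: (x + 18.023)² + (y − 20.051)² = 66.3657980341²
eq2: (x + 43.211)² + (y − 46.980)² = 98.9079722872²
eq3: (x + 23.180)² + (y − 4.301)² = 52.0480514586²
eq1−eq2, eq1−eq3 (x²,y² cancel):
  -50.376·x + 53.858·y = -2030.928042
  -10.314·x − 31.500·y = 1524.359359
det = -50.376·-31.500 − 53.858·-10.314 = 2142.335412
x = (-2030.928042·-31.500 − 53.858·1524.359359) / 2142.335412 = -8.460259
y = (-50.376·1524.359359 − -2030.928042·-10.314) / 2142.335412 = -45.622230

x=-8.460 y=-45.622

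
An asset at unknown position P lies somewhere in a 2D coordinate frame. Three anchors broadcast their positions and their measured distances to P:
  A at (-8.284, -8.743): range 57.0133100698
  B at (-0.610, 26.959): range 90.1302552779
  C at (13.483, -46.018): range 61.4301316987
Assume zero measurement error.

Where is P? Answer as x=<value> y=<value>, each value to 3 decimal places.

x=-47.830 y=-49.812

eq1: (x + 8.284)² + (y + 8.743)² = 57.0133100698²
eq2: (x + 0.610)² + (y − 26.959)² = 90.1302552779²
eq3: (x − 13.483)² + (y + 46.018)² = 61.4301316987²
eq3−eq2, eq3−eq1 (x²,y² cancel):
  -28.186·x + 145.954·y = -5922.089668
  -43.534·x + 74.550·y = -1631.239353
det = -28.186·74.550 − 145.954·-43.534 = 4252.695136
x = (-5922.089668·74.550 − 145.954·-1631.239353) / 4252.695136 = -47.829875
y = (-28.186·-1631.239353 − -5922.089668·-43.534) / 4252.695136 = -49.811739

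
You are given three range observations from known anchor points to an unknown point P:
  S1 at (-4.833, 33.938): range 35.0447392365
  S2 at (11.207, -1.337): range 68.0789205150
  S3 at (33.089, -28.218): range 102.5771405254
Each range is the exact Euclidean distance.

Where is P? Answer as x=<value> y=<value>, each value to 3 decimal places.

x=-37.746 y=45.974

eq1: (x + 4.833)² + (y − 33.938)² = 35.0447392365²
eq2: (x − 11.207)² + (y + 1.337)² = 68.0789205150²
eq3: (x − 33.089)² + (y + 28.218)² = 102.5771405254²
eq1−eq3, eq1−eq2 (x²,y² cancel):
  75.844·x − 124.312·y = -8577.944298
  32.080·x − 70.550·y = -4454.366985
det = 75.844·-70.550 − -124.312·32.080 = -1362.865240
x = (-8577.944298·-70.550 − -124.312·-4454.366985) / -1362.865240 = -37.745993
y = (75.844·-4454.366985 − -8577.944298·32.080) / -1362.865240 = 45.974139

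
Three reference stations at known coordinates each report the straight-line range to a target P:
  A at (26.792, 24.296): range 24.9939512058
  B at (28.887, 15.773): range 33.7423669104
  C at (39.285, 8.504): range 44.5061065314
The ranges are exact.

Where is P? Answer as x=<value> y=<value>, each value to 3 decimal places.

x=18.590 y=47.906

eq1: (x − 26.792)² + (y − 24.296)² = 24.9939512058²
eq2: (x − 28.887)² + (y − 15.773)² = 33.7423669104²
eq3: (x − 39.285)² + (y − 8.504)² = 44.5061065314²
eq1−eq2, eq1−eq3 (x²,y² cancel):
  4.190·x − 17.046·y = -738.710310
  24.986·x − 31.584·y = -1048.573561
det = 4.190·-31.584 − -17.046·24.986 = 293.574396
x = (-738.710310·-31.584 − -17.046·-1048.573561) / 293.574396 = 18.589637
y = (4.190·-1048.573561 − -738.710310·24.986) / 293.574396 = 47.905719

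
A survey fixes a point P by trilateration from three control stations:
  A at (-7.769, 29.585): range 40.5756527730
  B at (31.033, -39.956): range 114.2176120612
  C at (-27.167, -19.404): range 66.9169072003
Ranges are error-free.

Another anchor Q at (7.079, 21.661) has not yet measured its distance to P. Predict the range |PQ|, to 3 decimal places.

eq1: (x + 7.769)² + (y − 29.585)² = 40.5756527730²
eq2: (x − 31.033)² + (y + 39.956)² = 114.2176120612²
eq3: (x + 27.167)² + (y + 19.404)² = 66.9169072003²
eq1−eq3, eq1−eq2 (x²,y² cancel):
  -38.796·x − 97.978·y = -2652.557352
  77.604·x − 139.082·y = -9775.379868
det = -38.796·-139.082 − -97.978·77.604 = 12999.309984
x = (-2652.557352·-139.082 − -97.978·-9775.379868) / 12999.309984 = -45.298496
y = (-38.796·-9775.379868 − -2652.557352·77.604) / 12999.309984 = 45.009674
|P − Q| = √((-45.298496 − 7.079)² + (45.009674 − 21.661)²) = 57.345990

57.346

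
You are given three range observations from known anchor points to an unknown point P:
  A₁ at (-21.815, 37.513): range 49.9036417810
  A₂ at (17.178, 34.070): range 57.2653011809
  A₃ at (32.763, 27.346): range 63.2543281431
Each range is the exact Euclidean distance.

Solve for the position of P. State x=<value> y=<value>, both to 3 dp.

x=-16.666 y=-12.124

eq1: (x + 21.815)² + (y − 37.513)² = 49.9036417810²
eq2: (x − 17.178)² + (y − 34.070)² = 57.2653011809²
eq3: (x − 32.763)² + (y − 27.346)² = 63.2543281431²
eq3−eq2, eq3−eq1 (x²,y² cancel):
  -31.170·x + 13.448·y = 356.426008
  -109.156·x + 20.334·y = 1572.638075
det = -31.170·20.334 − 13.448·-109.156 = 834.119108
x = (356.426008·20.334 − 13.448·1572.638075) / 834.119108 = -16.665810
y = (-31.170·1572.638075 − 356.426008·-109.156) / 834.119108 = -12.124277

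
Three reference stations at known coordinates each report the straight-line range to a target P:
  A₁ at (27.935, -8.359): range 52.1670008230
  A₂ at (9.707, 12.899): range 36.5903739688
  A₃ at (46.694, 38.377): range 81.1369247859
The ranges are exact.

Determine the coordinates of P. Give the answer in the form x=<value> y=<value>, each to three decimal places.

eq1: (x − 27.935)² + (y + 8.359)² = 52.1670008230²
eq2: (x − 9.707)² + (y − 12.899)² = 36.5903739688²
eq3: (x − 46.694)² + (y − 38.377)² = 81.1369247859²
eq1−eq2, eq1−eq3 (x²,y² cancel):
  -36.456·x + 42.516·y = 792.913452
  37.518·x + 93.472·y = -1058.917930
det = -36.456·93.472 − 42.516·37.518 = -5002.730520
x = (792.913452·93.472 − 42.516·-1058.917930) / -5002.730520 = -23.814227
y = (-36.456·-1058.917930 − 792.913452·37.518) / -5002.730520 = -1.770110

x=-23.814 y=-1.770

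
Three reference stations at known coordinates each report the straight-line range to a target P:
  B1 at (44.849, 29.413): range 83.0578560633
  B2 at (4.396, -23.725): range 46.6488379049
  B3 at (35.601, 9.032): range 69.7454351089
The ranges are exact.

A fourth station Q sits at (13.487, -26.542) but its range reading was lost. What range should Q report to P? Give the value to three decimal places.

eq1: (x − 44.849)² + (y − 29.413)² = 83.0578560633²
eq2: (x − 4.396)² + (y + 23.725)² = 46.6488379049²
eq3: (x − 35.601)² + (y − 9.032)² = 69.7454351089²
eq3−eq2, eq3−eq1 (x²,y² cancel):
  -62.410·x − 65.514·y = 1921.503857
  18.496·x + 40.762·y = -506.632590
det = -62.410·40.762 − -65.514·18.496 = -1332.209476
x = (1921.503857·40.762 − -65.514·-506.632590) / -1332.209476 = -33.878165
y = (-62.410·-506.632590 − 1921.503857·18.496) / -1332.209476 = 2.943377
|P − Q| = √((-33.878165 − 13.487)² + (2.943377 − -26.542)²) = 55.792888

55.793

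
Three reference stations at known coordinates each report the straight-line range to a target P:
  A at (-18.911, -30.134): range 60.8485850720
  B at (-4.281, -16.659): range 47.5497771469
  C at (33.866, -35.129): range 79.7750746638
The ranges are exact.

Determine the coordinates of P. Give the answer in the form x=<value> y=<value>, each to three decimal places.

x=-11.782 y=30.295

eq1: (x + 18.911)² + (y + 30.134)² = 60.8485850720²
eq2: (x + 4.281)² + (y + 16.659)² = 47.5497771469²
eq3: (x − 33.866)² + (y + 35.129)² = 79.7750746638²
eq1−eq3, eq1−eq2 (x²,y² cancel):
  105.554·x − 9.990·y = -1546.243512
  29.260·x + 26.950·y = 471.734364
det = 105.554·26.950 − -9.990·29.260 = 3136.987700
x = (-1546.243512·26.950 − -9.990·471.734364) / 3136.987700 = -11.781569
y = (105.554·471.734364 − -1546.243512·29.260) / 3136.987700 = 30.295476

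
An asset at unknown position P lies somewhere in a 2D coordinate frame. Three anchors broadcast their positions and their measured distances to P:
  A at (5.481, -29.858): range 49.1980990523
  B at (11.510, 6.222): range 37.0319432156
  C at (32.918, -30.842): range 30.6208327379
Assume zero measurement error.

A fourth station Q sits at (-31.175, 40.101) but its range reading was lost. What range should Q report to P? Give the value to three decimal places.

89.784

eq1: (x − 5.481)² + (y + 29.858)² = 49.1980990523²
eq2: (x − 11.510)² + (y − 6.222)² = 37.0319432156²
eq3: (x − 32.918)² + (y + 30.842)² = 30.6208327379²
eq1−eq3, eq1−eq2 (x²,y² cancel):
  54.874·x − 1.968·y = 2596.099716
  12.058·x + 72.160·y = 298.739991
det = 54.874·72.160 − -1.968·12.058 = 3983.437984
x = (2596.099716·72.160 − -1.968·298.739991) / 3983.437984 = 47.175951
y = (54.874·298.739991 − 2596.099716·12.058) / 3983.437984 = -3.743177
|P − Q| = √((47.175951 − -31.175)² + (-3.743177 − 40.101)²) = 89.784093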